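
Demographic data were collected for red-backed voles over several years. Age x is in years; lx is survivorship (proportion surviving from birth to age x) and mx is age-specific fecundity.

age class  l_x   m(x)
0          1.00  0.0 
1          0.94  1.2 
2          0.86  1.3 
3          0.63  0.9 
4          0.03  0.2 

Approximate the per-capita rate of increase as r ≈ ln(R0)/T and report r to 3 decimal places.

R0 = Σ lx·mx = 0 + 1.128 + 1.118 + 0.567 + 0.006 = 2.819
Σ x·lx·mx = 5.089; T = 5.089/2.819 = 1.80525…
r ≈ ln(R0)/T = ln(2.819)/1.80525… = 0.57409… → 0.574

0.574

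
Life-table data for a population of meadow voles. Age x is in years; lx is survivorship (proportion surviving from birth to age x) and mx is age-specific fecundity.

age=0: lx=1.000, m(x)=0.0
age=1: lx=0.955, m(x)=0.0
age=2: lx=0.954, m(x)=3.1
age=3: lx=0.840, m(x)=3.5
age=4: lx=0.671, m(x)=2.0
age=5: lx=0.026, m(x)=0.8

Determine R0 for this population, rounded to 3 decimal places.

lx·mx by age: 0, 0, 2.9574, 2.94, 1.342, 0.0208
R0 = Σ lx·mx = 7.2602 → 7.260

7.260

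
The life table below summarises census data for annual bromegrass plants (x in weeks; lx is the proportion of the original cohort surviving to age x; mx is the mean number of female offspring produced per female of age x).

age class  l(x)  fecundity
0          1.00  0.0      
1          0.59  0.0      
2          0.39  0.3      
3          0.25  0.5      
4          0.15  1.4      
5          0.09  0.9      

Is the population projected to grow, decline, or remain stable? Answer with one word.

R0 = Σ lx·mx = 0 + 0 + 0.117 + 0.125 + 0.21 + 0.081 = 0.533
R0 < 1, so the population is declining.

declining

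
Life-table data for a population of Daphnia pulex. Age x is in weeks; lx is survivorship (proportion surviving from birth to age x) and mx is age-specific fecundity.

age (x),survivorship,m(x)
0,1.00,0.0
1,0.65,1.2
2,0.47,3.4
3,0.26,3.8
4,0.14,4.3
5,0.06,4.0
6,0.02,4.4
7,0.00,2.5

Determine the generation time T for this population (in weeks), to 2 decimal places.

lx·mx: 0, 0.78, 1.598, 0.988, 0.602, 0.24, 0.088, 0 → R0 = 4.296
x·lx·mx: 0, 0.78, 3.196, 2.964, 2.408, 1.2, 0.528, 0 → Σ = 11.076
T = 11.076 / 4.296 = 2.578212… → 2.58

2.58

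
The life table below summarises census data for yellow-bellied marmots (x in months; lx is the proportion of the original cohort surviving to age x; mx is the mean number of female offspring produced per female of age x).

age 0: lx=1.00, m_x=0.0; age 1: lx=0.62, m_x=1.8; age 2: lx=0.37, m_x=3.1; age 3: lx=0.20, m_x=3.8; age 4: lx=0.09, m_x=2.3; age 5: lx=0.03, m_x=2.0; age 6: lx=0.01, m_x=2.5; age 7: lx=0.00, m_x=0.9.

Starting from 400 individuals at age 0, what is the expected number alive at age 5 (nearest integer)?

12

Expected survivors = N0 · l_5 = 400 × 0.03 = 12 → 12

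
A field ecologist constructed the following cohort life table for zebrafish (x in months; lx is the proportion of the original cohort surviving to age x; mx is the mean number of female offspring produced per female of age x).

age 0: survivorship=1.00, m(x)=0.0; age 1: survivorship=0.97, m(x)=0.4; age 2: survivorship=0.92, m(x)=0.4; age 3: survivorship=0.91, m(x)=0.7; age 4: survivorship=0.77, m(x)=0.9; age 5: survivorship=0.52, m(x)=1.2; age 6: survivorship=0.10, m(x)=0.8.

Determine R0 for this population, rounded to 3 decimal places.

2.790

lx·mx by age: 0, 0.388, 0.368, 0.637, 0.693, 0.624, 0.08
R0 = Σ lx·mx = 2.79 → 2.790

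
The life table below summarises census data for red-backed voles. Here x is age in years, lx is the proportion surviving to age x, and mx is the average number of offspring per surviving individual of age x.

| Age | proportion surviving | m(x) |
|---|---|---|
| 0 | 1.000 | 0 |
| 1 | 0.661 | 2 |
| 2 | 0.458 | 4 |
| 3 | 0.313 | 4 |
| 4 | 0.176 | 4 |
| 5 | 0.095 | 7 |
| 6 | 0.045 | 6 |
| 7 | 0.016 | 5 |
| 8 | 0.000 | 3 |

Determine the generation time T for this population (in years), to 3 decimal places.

lx·mx: 0, 1.322, 1.832, 1.252, 0.704, 0.665, 0.27, 0.08, 0 → R0 = 6.125
x·lx·mx: 0, 1.322, 3.664, 3.756, 2.816, 3.325, 1.62, 0.56, 0 → Σ = 17.063
T = 17.063 / 6.125 = 2.785796… → 2.786

2.786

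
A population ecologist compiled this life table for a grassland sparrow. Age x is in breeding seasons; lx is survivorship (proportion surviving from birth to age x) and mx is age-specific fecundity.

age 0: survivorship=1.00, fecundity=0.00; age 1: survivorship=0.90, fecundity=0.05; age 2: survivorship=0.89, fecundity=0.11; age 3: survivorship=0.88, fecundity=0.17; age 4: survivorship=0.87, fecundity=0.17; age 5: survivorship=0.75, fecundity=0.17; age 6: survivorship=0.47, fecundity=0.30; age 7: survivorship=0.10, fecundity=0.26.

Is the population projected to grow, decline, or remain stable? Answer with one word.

R0 = Σ lx·mx = 0 + 0.045 + 0.0979 + 0.1496 + 0.1479 + 0.1275 + 0.141 + 0.026 = 0.7349
R0 < 1, so the population is declining.

declining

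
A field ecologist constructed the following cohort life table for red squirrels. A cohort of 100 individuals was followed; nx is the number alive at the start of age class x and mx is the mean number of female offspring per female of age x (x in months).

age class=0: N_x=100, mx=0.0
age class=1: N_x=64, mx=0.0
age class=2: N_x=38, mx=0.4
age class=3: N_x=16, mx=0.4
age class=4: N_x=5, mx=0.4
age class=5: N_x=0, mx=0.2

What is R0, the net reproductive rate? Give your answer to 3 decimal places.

0.236

lx = nx/n0 = nx/100: 1, 0.64, 0.38, 0.16, 0.05, 0
lx·mx by age: 0, 0, 0.152, 0.064, 0.02, 0
R0 = Σ lx·mx = 0.236 → 0.236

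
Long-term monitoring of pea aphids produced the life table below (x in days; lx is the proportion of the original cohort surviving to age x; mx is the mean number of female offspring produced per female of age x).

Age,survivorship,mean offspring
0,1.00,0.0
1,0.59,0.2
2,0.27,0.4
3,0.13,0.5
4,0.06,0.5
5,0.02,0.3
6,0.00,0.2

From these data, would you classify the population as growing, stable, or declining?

declining

R0 = Σ lx·mx = 0 + 0.118 + 0.108 + 0.065 + 0.03 + 0.006 + 0 = 0.327
R0 < 1, so the population is declining.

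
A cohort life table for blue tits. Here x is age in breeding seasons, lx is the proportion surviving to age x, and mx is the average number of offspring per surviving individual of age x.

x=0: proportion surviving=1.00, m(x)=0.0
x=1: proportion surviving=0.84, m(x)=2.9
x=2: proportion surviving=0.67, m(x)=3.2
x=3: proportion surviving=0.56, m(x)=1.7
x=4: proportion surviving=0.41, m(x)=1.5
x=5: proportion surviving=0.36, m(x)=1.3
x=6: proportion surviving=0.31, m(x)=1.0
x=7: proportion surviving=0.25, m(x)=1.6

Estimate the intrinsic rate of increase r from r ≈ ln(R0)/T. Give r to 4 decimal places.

R0 = Σ lx·mx = 0 + 2.436 + 2.144 + 0.952 + 0.615 + 0.468 + 0.31 + 0.4 = 7.325
Σ x·lx·mx = 19.04; T = 19.04/7.325 = 2.59932…
r ≈ ln(R0)/T = ln(7.325)/2.59932… = 0.766083… → 0.7661

0.7661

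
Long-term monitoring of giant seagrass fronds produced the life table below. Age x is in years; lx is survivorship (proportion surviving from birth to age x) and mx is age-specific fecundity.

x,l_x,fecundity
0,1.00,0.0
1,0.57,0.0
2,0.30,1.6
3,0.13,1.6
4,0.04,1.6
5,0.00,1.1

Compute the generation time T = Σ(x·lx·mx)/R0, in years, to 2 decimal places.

2.45

lx·mx: 0, 0, 0.48, 0.208, 0.064, 0 → R0 = 0.752
x·lx·mx: 0, 0, 0.96, 0.624, 0.256, 0 → Σ = 1.84
T = 1.84 / 0.752 = 2.446809… → 2.45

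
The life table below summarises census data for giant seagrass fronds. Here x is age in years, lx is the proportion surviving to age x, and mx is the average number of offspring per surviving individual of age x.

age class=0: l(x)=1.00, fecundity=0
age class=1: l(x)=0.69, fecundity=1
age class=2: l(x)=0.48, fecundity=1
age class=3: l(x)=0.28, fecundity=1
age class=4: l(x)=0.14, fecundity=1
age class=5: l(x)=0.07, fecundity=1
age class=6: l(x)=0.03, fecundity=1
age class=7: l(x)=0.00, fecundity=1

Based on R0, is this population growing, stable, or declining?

R0 = Σ lx·mx = 0 + 0.69 + 0.48 + 0.28 + 0.14 + 0.07 + 0.03 + 0 = 1.69
R0 > 1, so the population is growing.

growing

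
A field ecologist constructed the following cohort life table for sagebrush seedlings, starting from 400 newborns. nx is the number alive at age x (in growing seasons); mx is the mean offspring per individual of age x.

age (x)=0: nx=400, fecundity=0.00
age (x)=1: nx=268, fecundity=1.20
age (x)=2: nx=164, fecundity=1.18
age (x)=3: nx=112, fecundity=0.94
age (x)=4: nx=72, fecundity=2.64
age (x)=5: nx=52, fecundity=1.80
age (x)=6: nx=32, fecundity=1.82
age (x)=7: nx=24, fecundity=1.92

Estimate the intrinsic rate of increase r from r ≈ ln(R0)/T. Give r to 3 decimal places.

0.319

lx = nx/n0 = nx/400: 1, 0.67, 0.41, 0.28, 0.18, 0.13, 0.08, 0.06
R0 = Σ lx·mx = 0 + 0.804 + 0.4838 + 0.2632 + 0.4752 + 0.234 + 0.1456 + 0.1152 = 2.521
Σ x·lx·mx = 7.312; T = 7.312/2.521 = 2.90044…
r ≈ ln(R0)/T = ln(2.521)/2.90044… = 0.3188… → 0.319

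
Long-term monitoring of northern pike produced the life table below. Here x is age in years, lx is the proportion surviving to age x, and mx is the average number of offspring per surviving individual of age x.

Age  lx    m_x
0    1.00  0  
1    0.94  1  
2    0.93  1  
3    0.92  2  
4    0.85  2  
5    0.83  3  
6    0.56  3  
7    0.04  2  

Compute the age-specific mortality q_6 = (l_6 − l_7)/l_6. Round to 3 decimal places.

q_6 = (l_6 − l_7) / l_6 = (0.56 − 0.04) / 0.56
     = 0.52 / 0.56 = 0.928571… → 0.929

0.929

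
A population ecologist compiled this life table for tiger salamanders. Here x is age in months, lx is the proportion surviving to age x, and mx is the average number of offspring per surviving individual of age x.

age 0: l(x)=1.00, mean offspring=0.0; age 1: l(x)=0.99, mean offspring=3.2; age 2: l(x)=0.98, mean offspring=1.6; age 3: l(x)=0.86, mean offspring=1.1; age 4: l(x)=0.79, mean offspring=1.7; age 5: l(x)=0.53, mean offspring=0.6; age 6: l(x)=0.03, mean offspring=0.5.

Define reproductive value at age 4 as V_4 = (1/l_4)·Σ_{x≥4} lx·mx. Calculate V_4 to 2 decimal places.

lx·mx for x ≥ 4: 1.343, 0.318, 0.015 → sum = 1.676
V_4 = 1.676 / l_4 = 1.676 / 0.79 = 2.121519… → 2.12

2.12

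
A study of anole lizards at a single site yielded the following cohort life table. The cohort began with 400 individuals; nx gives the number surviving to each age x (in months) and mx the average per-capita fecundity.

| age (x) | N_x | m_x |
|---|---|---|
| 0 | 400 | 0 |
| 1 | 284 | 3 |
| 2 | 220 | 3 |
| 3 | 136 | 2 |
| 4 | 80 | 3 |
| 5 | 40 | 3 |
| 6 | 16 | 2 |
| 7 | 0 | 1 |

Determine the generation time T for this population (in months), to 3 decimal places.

lx = nx/n0 = nx/400: 1, 0.71, 0.55, 0.34, 0.2, 0.1, 0.04, 0
lx·mx: 0, 2.13, 1.65, 0.68, 0.6, 0.3, 0.08, 0 → R0 = 5.44
x·lx·mx: 0, 2.13, 3.3, 2.04, 2.4, 1.5, 0.48, 0 → Σ = 11.85
T = 11.85 / 5.44 = 2.178309… → 2.178

2.178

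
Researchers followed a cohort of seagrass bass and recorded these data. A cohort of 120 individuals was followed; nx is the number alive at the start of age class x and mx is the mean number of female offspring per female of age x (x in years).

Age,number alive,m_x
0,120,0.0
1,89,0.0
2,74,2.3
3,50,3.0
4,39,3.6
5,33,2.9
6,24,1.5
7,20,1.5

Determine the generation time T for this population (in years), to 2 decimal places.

3.63

lx = nx/n0 = nx/120: 1, 0.74167…, 0.61667…, 0.41667…, 0.325, 0.275, 0.2, 0.16667…
lx·mx: 0, 0, 1.418333…, 1.25…, 1.17, 0.7975, 0.3, 0.25… → R0 = 5.185833…
x·lx·mx: 0, 0, 2.836667…, 3.75…, 4.68, 3.9875, 1.8, 1.75… → Σ = 18.804167…
T = 18.804167… / 5.185833… = 3.626065… → 3.63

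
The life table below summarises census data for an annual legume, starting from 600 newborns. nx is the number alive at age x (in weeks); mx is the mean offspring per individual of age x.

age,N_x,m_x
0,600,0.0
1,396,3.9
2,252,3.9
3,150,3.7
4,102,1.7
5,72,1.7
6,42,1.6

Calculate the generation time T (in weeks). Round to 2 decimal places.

2.00

lx = nx/n0 = nx/600: 1, 0.66, 0.42, 0.25, 0.17, 0.12, 0.07
lx·mx: 0, 2.574, 1.638, 0.925, 0.289, 0.204, 0.112 → R0 = 5.742
x·lx·mx: 0, 2.574, 3.276, 2.775, 1.156, 1.02, 0.672 → Σ = 11.473
T = 11.473 / 5.742 = 1.998084… → 2.00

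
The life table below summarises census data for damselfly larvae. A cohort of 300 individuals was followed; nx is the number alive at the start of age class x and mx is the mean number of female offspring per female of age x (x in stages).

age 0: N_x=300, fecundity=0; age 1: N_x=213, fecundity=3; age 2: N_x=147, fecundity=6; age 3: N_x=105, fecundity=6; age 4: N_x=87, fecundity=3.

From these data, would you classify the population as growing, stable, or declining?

growing

lx = nx/n0 = nx/300: 1, 0.71, 0.49, 0.35, 0.29
R0 = Σ lx·mx = 0 + 2.13 + 2.94 + 2.1 + 0.87 = 8.04
R0 > 1, so the population is growing.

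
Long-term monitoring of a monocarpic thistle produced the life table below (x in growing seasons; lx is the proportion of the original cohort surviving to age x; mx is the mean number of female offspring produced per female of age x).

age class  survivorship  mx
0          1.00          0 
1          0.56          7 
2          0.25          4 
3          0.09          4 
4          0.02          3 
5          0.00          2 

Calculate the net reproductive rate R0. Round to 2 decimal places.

lx·mx by age: 0, 3.92, 1, 0.36, 0.06, 0
R0 = Σ lx·mx = 5.34 → 5.34

5.34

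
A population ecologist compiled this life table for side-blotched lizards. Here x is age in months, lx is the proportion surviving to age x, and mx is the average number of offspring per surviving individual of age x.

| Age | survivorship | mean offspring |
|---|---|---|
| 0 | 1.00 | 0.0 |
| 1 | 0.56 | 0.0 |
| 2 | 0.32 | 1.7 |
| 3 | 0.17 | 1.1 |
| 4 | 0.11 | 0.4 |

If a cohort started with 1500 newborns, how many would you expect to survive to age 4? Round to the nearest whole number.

Expected survivors = N0 · l_4 = 1500 × 0.11 = 165 → 165

165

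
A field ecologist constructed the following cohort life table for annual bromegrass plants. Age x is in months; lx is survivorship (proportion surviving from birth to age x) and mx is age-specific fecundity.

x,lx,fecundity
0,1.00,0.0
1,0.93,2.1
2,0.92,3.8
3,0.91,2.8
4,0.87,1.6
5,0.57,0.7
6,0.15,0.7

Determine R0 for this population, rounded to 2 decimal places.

lx·mx by age: 0, 1.953, 3.496, 2.548, 1.392, 0.399, 0.105
R0 = Σ lx·mx = 9.893 → 9.89

9.89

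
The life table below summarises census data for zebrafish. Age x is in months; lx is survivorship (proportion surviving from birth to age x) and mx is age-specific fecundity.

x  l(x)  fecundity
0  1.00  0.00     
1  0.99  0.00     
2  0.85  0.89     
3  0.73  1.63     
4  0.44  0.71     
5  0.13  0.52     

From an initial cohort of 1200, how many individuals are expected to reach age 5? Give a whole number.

156

Expected survivors = N0 · l_5 = 1200 × 0.13 = 156 → 156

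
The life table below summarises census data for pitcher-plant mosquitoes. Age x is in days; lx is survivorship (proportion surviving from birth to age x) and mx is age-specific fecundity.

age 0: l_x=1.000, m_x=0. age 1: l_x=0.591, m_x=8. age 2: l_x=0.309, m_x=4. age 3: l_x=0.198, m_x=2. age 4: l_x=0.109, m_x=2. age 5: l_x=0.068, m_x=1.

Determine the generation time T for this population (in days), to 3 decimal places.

lx·mx: 0, 4.728, 1.236, 0.396, 0.218, 0.068 → R0 = 6.646
x·lx·mx: 0, 4.728, 2.472, 1.188, 0.872, 0.34 → Σ = 9.6
T = 9.6 / 6.646 = 1.444478… → 1.444

1.444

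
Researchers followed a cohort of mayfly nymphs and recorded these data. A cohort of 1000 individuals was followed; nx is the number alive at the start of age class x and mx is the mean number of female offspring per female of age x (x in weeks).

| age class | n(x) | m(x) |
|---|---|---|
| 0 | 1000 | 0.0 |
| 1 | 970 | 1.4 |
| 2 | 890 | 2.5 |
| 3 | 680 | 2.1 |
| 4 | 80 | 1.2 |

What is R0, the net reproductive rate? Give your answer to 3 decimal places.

5.107

lx = nx/n0 = nx/1000: 1, 0.97, 0.89, 0.68, 0.08
lx·mx by age: 0, 1.358, 2.225, 1.428, 0.096
R0 = Σ lx·mx = 5.107 → 5.107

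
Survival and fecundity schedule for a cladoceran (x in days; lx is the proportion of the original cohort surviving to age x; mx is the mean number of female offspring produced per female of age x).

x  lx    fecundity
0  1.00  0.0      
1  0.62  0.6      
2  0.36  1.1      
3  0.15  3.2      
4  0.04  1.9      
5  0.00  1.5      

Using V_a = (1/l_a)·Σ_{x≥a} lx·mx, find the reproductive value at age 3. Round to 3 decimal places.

3.707

lx·mx for x ≥ 3: 0.48, 0.076, 0 → sum = 0.556
V_3 = 0.556 / l_3 = 0.556 / 0.15 = 3.706667… → 3.707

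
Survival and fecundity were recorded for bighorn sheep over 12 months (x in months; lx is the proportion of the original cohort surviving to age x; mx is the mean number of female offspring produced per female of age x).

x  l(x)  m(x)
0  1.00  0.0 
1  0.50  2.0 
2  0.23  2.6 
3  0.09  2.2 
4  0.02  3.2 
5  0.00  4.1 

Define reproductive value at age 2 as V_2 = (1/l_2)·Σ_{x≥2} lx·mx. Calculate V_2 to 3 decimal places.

lx·mx for x ≥ 2: 0.598, 0.198, 0.064, 0 → sum = 0.86
V_2 = 0.86 / l_2 = 0.86 / 0.23 = 3.73913… → 3.739

3.739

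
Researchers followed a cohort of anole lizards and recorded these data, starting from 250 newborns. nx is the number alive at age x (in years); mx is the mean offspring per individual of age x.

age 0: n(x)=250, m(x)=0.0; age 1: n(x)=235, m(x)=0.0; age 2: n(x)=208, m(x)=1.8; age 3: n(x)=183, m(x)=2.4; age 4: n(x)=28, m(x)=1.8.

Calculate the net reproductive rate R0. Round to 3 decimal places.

lx = nx/n0 = nx/250: 1, 0.94, 0.832, 0.732, 0.112
lx·mx by age: 0, 0, 1.4976, 1.7568, 0.2016
R0 = Σ lx·mx = 3.456 → 3.456

3.456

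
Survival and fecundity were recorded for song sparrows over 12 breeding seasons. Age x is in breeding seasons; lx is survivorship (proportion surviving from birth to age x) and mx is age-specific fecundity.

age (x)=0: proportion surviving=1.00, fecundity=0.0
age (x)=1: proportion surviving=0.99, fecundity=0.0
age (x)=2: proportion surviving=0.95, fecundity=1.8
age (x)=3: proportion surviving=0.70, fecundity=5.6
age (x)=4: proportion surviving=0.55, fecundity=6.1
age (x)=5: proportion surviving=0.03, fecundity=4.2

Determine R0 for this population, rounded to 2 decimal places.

lx·mx by age: 0, 0, 1.71, 3.92, 3.355, 0.126
R0 = Σ lx·mx = 9.111 → 9.11

9.11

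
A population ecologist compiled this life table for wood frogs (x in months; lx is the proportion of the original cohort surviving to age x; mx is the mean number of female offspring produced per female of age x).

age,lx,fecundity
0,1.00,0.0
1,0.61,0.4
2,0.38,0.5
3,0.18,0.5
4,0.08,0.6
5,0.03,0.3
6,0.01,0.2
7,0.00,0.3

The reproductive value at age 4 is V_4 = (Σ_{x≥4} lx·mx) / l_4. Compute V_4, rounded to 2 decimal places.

0.74

lx·mx for x ≥ 4: 0.048, 0.009, 0.002, 0 → sum = 0.059
V_4 = 0.059 / l_4 = 0.059 / 0.08 = 0.7375 → 0.74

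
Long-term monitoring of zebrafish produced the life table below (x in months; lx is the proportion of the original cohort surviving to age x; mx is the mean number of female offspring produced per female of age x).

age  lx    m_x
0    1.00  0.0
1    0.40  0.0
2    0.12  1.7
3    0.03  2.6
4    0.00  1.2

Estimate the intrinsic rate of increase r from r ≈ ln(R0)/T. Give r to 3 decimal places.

-0.556

R0 = Σ lx·mx = 0 + 0 + 0.204 + 0.078 + 0 = 0.282
Σ x·lx·mx = 0.642; T = 0.642/0.282 = 2.2766…
r ≈ ln(R0)/T = ln(0.282)/2.2766… = -0.55603… → -0.556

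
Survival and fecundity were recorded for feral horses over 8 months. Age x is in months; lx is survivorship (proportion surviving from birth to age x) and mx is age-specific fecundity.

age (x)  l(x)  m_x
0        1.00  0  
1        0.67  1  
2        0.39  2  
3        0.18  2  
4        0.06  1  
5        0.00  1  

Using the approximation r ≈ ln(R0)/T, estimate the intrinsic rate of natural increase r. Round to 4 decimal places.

R0 = Σ lx·mx = 0 + 0.67 + 0.78 + 0.36 + 0.06 + 0 = 1.87
Σ x·lx·mx = 3.55; T = 3.55/1.87 = 1.8984…
r ≈ ln(R0)/T = ln(1.87)/1.8984… = 0.32972… → 0.3297

0.3297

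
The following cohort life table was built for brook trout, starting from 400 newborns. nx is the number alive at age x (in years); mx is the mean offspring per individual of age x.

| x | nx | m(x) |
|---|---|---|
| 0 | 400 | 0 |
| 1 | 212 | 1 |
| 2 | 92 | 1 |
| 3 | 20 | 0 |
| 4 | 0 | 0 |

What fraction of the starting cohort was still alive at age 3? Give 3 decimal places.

l_3 = n_3/n_0 = 20/400 = 0.05 → 0.050

0.050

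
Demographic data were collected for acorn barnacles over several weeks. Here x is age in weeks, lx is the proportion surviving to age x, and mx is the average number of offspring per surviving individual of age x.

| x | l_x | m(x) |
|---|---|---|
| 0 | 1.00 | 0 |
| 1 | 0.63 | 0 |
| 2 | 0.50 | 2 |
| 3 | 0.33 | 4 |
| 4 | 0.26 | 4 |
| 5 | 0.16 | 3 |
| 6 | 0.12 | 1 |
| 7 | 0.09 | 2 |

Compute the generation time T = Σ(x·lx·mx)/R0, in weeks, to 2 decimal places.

3.50

lx·mx: 0, 0, 1, 1.32, 1.04, 0.48, 0.12, 0.18 → R0 = 4.14
x·lx·mx: 0, 0, 2, 3.96, 4.16, 2.4, 0.72, 1.26 → Σ = 14.5
T = 14.5 / 4.14 = 3.502415… → 3.50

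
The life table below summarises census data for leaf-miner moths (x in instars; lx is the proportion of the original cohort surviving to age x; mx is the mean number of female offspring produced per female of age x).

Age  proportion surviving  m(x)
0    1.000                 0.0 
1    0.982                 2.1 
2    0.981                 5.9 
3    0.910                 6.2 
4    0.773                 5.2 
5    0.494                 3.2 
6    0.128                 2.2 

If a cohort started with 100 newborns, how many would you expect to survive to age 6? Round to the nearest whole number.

13

Expected survivors = N0 · l_6 = 100 × 0.128 = 12.8 → 13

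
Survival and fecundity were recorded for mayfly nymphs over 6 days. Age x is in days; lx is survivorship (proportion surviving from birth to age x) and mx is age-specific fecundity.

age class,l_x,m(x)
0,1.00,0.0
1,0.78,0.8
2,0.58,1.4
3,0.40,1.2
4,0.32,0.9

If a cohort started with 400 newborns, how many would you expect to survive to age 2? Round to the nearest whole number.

Expected survivors = N0 · l_2 = 400 × 0.58 = 232 → 232

232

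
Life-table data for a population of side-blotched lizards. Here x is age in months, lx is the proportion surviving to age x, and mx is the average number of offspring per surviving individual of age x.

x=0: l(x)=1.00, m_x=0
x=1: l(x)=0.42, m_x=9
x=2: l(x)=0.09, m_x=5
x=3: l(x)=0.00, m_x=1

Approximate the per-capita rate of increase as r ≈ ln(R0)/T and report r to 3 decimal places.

R0 = Σ lx·mx = 0 + 3.78 + 0.45 + 0 = 4.23
Σ x·lx·mx = 4.68; T = 4.68/4.23 = 1.10638…
r ≈ ln(R0)/T = ln(4.23)/1.10638… = 1.30353… → 1.304

1.304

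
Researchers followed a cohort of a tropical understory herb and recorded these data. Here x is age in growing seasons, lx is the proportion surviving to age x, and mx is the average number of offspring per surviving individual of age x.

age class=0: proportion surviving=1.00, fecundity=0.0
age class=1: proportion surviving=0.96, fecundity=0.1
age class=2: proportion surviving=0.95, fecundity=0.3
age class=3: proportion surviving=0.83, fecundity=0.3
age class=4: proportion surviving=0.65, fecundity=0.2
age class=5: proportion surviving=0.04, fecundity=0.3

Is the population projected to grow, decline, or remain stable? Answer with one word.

declining

R0 = Σ lx·mx = 0 + 0.096 + 0.285 + 0.249 + 0.13 + 0.012 = 0.772
R0 < 1, so the population is declining.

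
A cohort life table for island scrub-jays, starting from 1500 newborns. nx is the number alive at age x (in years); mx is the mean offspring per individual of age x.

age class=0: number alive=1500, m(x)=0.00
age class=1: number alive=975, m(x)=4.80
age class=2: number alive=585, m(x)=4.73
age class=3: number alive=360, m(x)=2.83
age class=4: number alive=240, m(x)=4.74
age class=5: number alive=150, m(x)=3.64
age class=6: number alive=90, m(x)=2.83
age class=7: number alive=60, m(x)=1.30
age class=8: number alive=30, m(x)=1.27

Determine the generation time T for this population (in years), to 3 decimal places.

2.180

lx = nx/n0 = nx/1500: 1, 0.65, 0.39, 0.24, 0.16, 0.1, 0.06, 0.04, 0.02
lx·mx: 0, 3.12, 1.8447, 0.6792, 0.7584, 0.364, 0.1698, 0.052, 0.0254 → R0 = 7.0135
x·lx·mx: 0, 3.12, 3.6894, 2.0376, 3.0336, 1.82, 1.0188, 0.364, 0.2032 → Σ = 15.2866
T = 15.2866 / 7.0135 = 2.179596… → 2.180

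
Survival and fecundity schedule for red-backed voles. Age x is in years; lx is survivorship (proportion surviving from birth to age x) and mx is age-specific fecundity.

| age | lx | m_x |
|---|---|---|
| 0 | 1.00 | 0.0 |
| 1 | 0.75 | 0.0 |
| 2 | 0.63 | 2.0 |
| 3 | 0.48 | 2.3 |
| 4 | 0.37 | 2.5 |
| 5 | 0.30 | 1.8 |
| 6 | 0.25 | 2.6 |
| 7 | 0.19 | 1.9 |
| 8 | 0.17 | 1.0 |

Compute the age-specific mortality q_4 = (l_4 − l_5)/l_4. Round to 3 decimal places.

q_4 = (l_4 − l_5) / l_4 = (0.37 − 0.3) / 0.37
     = 0.07 / 0.37 = 0.189189… → 0.189

0.189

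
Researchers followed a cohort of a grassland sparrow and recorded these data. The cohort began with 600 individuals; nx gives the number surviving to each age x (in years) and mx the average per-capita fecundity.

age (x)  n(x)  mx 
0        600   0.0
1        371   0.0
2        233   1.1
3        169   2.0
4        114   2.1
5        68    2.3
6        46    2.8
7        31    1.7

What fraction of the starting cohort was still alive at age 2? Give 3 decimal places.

0.388

l_2 = n_2/n_0 = 233/600 = 0.388333… → 0.388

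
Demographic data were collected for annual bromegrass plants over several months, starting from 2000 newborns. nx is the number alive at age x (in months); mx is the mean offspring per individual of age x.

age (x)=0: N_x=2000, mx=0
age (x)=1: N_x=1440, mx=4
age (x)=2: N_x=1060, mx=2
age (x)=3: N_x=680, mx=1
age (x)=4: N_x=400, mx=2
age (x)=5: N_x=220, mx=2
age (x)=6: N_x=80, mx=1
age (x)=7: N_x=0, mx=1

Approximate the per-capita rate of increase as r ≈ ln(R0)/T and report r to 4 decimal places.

lx = nx/n0 = nx/2000: 1, 0.72, 0.53, 0.34, 0.2, 0.11, 0.04, 0
R0 = Σ lx·mx = 0 + 2.88 + 1.06 + 0.34 + 0.4 + 0.22 + 0.04 + 0 = 4.94
Σ x·lx·mx = 8.96; T = 8.96/4.94 = 1.81377…
r ≈ ln(R0)/T = ln(4.94)/1.81377… = 0.88069… → 0.8807

0.8807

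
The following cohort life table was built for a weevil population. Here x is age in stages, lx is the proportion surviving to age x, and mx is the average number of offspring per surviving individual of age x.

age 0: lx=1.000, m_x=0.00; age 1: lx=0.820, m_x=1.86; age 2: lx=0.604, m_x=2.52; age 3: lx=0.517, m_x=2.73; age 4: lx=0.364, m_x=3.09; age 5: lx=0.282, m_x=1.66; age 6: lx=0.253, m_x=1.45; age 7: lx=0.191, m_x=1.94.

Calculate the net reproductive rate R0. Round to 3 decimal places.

lx·mx by age: 0, 1.5252, 1.52208, 1.41141, 1.12476, 0.46812, 0.36685, 0.37054
R0 = Σ lx·mx = 6.78896 → 6.789

6.789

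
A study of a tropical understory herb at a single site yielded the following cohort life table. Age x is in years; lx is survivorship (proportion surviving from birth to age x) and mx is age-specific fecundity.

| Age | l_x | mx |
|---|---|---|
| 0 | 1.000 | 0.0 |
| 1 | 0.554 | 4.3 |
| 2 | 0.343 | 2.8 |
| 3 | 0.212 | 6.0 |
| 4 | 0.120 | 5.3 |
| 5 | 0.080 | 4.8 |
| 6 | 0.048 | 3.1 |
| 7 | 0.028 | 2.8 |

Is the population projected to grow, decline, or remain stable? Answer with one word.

growing

R0 = Σ lx·mx = 0 + 2.3822 + 0.9604 + 1.272 + 0.636 + 0.384 + 0.1488 + 0.0784 = 5.8618
R0 > 1, so the population is growing.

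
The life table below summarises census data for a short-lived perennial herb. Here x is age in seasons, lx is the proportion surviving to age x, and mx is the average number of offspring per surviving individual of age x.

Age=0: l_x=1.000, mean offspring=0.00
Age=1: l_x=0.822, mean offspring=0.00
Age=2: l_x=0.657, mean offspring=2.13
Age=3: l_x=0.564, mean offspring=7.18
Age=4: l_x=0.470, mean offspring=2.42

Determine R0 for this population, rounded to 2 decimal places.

6.59

lx·mx by age: 0, 0, 1.39941, 4.04952, 1.1374
R0 = Σ lx·mx = 6.58633 → 6.59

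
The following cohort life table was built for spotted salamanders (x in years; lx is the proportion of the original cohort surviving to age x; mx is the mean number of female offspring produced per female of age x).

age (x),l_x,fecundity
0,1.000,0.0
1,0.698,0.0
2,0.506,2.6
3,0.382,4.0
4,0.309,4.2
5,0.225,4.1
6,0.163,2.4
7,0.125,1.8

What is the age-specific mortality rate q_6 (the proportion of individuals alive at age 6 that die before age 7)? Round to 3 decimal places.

q_6 = (l_6 − l_7) / l_6 = (0.163 − 0.125) / 0.163
     = 0.038 / 0.163 = 0.233129… → 0.233

0.233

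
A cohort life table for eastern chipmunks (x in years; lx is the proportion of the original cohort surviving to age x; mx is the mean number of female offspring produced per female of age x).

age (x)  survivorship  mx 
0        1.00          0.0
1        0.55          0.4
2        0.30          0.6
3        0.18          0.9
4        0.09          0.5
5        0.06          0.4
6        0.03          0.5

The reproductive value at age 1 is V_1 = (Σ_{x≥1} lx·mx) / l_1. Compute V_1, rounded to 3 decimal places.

lx·mx for x ≥ 1: 0.22, 0.18, 0.162, 0.045, 0.024, 0.015 → sum = 0.646
V_1 = 0.646 / l_1 = 0.646 / 0.55 = 1.174545… → 1.175

1.175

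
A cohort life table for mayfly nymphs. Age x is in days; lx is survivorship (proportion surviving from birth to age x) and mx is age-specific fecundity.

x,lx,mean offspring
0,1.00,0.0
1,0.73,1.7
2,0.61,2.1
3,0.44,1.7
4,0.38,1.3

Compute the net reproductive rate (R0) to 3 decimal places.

lx·mx by age: 0, 1.241, 1.281, 0.748, 0.494
R0 = Σ lx·mx = 3.764 → 3.764

3.764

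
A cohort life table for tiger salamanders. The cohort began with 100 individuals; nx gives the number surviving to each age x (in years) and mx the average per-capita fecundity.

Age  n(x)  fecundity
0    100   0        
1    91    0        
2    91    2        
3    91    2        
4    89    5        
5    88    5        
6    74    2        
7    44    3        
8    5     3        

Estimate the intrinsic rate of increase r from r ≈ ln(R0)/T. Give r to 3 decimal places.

0.619

lx = nx/n0 = nx/100: 1, 0.91, 0.91, 0.91, 0.89, 0.88, 0.74, 0.44, 0.05
R0 = Σ lx·mx = 0 + 0 + 1.82 + 1.82 + 4.45 + 4.4 + 1.48 + 1.32 + 0.15 = 15.44
Σ x·lx·mx = 68.22; T = 68.22/15.44 = 4.41839…
r ≈ ln(R0)/T = ln(15.44)/4.41839… = 0.61945… → 0.619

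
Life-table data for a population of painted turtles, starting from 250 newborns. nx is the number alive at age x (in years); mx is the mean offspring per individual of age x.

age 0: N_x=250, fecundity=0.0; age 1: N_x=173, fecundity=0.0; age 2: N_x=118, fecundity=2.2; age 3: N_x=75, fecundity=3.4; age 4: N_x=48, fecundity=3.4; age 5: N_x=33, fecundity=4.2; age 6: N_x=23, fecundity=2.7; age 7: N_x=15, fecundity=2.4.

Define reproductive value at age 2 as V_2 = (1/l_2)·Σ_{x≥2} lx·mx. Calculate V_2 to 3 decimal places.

lx = nx/n0 = nx/250: 1, 0.692, 0.472, 0.3, 0.192, 0.132, 0.092, 0.06
lx·mx for x ≥ 2: 1.0384, 1.02, 0.6528, 0.5544, 0.2484, 0.144 → sum = 3.658
V_2 = 3.658 / l_2 = 3.658 / 0.472 = 7.75 → 7.750

7.750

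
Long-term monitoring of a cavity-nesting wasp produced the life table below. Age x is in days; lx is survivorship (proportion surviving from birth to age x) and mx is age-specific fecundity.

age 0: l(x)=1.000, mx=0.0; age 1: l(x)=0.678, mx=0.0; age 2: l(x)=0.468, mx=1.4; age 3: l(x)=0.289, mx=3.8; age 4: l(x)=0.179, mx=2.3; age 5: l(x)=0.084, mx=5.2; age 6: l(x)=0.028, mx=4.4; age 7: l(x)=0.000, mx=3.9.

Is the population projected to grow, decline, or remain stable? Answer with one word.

R0 = Σ lx·mx = 0 + 0 + 0.6552 + 1.0982 + 0.4117 + 0.4368 + 0.1232 + 0 = 2.7251
R0 > 1, so the population is growing.

growing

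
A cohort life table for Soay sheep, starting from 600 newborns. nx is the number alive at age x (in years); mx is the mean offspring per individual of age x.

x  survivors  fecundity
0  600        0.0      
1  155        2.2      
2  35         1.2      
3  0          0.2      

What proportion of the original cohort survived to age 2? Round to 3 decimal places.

0.058

l_2 = n_2/n_0 = 35/600 = 0.058333… → 0.058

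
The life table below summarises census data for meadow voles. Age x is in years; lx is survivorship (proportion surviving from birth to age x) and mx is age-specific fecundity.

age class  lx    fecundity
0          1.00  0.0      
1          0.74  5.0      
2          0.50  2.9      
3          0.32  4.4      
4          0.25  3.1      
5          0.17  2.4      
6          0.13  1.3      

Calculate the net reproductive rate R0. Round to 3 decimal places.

7.910

lx·mx by age: 0, 3.7, 1.45, 1.408, 0.775, 0.408, 0.169
R0 = Σ lx·mx = 7.91 → 7.910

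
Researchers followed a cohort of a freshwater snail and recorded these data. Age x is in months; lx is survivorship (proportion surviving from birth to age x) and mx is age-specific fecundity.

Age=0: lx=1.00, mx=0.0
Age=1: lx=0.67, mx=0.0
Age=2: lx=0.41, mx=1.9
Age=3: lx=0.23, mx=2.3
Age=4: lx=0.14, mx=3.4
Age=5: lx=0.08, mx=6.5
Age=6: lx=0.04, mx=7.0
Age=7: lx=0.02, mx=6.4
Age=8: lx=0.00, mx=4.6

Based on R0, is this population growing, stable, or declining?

growing

R0 = Σ lx·mx = 0 + 0 + 0.779 + 0.529 + 0.476 + 0.52 + 0.28 + 0.128 + 0 = 2.712
R0 > 1, so the population is growing.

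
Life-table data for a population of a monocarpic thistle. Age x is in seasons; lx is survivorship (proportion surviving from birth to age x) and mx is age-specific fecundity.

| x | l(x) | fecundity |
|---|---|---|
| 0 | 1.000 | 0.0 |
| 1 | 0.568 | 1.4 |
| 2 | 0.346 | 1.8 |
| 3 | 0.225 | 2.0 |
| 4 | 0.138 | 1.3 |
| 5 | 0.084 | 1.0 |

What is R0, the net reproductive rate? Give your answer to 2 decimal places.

2.13

lx·mx by age: 0, 0.7952, 0.6228, 0.45, 0.1794, 0.084
R0 = Σ lx·mx = 2.1314 → 2.13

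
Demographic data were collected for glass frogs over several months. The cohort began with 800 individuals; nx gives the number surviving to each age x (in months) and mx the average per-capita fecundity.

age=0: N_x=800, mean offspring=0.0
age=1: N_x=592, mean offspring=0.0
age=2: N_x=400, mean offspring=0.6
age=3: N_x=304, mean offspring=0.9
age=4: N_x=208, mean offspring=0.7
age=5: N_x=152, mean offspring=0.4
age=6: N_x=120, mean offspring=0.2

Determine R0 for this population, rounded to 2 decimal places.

lx = nx/n0 = nx/800: 1, 0.74, 0.5, 0.38, 0.26, 0.19, 0.15
lx·mx by age: 0, 0, 0.3, 0.342, 0.182, 0.076, 0.03
R0 = Σ lx·mx = 0.93 → 0.93

0.93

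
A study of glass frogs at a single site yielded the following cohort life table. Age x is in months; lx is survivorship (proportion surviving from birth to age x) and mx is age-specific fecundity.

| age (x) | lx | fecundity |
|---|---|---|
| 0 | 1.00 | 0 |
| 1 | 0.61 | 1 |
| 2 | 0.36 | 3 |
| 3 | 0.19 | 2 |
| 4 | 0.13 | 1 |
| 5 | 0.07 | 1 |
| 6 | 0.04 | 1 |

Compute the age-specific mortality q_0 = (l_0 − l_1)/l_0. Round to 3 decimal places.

0.390

q_0 = (l_0 − l_1) / l_0 = (1 − 0.61) / 1
     = 0.39 / 1 = 0.39 → 0.390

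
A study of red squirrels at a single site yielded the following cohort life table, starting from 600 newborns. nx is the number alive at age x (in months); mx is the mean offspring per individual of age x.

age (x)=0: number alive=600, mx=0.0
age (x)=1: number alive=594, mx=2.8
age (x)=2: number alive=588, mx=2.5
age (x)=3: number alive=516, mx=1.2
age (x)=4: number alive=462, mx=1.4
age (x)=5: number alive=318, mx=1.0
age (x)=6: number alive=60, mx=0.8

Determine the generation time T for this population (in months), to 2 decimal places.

lx = nx/n0 = nx/600: 1, 0.99, 0.98, 0.86, 0.77, 0.53, 0.1
lx·mx: 0, 2.772, 2.45, 1.032, 1.078, 0.53, 0.08 → R0 = 7.942
x·lx·mx: 0, 2.772, 4.9, 3.096, 4.312, 2.65, 0.48 → Σ = 18.21
T = 18.21 / 7.942 = 2.292873… → 2.29

2.29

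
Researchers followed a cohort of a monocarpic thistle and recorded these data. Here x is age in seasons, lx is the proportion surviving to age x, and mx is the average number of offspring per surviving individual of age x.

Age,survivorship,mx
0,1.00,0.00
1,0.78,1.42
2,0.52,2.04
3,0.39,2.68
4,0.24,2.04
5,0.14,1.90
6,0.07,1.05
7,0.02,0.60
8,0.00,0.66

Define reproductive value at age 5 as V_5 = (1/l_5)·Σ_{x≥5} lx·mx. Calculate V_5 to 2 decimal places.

2.51

lx·mx for x ≥ 5: 0.266, 0.0735, 0.012, 0 → sum = 0.3515
V_5 = 0.3515 / l_5 = 0.3515 / 0.14 = 2.510714… → 2.51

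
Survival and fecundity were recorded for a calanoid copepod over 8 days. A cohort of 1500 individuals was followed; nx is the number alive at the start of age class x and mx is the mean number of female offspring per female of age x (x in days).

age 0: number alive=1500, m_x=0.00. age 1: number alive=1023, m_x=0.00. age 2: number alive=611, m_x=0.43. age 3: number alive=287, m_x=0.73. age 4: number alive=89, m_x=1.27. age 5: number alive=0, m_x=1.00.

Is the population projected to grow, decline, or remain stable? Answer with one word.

declining

lx = nx/n0 = nx/1500: 1, 0.682, 0.40733…, 0.19133…, 0.05933…, 0
R0 = Σ lx·mx = 0 + 0 + 0.175153… + 0.139673… + 0.075353… + 0 = 0.39018…
R0 < 1, so the population is declining.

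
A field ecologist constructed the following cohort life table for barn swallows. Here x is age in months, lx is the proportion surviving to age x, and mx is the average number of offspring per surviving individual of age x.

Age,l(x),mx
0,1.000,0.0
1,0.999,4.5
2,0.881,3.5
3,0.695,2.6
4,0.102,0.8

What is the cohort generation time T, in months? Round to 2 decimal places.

1.73

lx·mx: 0, 4.4955, 3.0835, 1.807, 0.0816 → R0 = 9.4676
x·lx·mx: 0, 4.4955, 6.167, 5.421, 0.3264 → Σ = 16.4099
T = 16.4099 / 9.4676 = 1.733269… → 1.73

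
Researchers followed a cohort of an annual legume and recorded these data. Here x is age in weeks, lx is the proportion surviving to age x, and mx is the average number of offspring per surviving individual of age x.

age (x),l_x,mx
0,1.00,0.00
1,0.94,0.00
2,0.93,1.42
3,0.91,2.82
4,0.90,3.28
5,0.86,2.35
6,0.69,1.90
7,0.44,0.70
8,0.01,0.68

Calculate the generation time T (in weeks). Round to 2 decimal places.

4.04

lx·mx: 0, 0, 1.3206, 2.5662, 2.952, 2.021, 1.311, 0.308, 0.0068 → R0 = 10.4856
x·lx·mx: 0, 0, 2.6412, 7.6986, 11.808, 10.105, 7.866, 2.156, 0.0544 → Σ = 42.3292
T = 42.3292 / 10.4856 = 4.036889… → 4.04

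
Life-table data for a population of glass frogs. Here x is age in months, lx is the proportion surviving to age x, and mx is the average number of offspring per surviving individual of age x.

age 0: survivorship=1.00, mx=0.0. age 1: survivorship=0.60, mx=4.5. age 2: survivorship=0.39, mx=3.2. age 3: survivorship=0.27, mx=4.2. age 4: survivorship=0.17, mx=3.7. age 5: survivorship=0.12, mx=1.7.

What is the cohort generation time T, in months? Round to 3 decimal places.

2.051

lx·mx: 0, 2.7, 1.248, 1.134, 0.629, 0.204 → R0 = 5.915
x·lx·mx: 0, 2.7, 2.496, 3.402, 2.516, 1.02 → Σ = 12.134
T = 12.134 / 5.915 = 2.051395… → 2.051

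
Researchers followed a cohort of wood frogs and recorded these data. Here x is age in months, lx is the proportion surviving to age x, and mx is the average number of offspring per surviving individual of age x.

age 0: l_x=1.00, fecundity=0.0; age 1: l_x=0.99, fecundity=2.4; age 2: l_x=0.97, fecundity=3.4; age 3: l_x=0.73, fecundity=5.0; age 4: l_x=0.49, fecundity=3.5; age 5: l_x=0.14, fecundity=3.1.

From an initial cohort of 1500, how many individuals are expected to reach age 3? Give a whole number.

Expected survivors = N0 · l_3 = 1500 × 0.73 = 1095 → 1095

1095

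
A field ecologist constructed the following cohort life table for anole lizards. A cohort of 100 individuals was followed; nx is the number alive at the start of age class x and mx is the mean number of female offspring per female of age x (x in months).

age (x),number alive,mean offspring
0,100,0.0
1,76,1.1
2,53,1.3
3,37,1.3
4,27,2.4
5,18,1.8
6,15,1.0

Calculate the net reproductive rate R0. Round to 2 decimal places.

lx = nx/n0 = nx/100: 1, 0.76, 0.53, 0.37, 0.27, 0.18, 0.15
lx·mx by age: 0, 0.836, 0.689, 0.481, 0.648, 0.324, 0.15
R0 = Σ lx·mx = 3.128 → 3.13

3.13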